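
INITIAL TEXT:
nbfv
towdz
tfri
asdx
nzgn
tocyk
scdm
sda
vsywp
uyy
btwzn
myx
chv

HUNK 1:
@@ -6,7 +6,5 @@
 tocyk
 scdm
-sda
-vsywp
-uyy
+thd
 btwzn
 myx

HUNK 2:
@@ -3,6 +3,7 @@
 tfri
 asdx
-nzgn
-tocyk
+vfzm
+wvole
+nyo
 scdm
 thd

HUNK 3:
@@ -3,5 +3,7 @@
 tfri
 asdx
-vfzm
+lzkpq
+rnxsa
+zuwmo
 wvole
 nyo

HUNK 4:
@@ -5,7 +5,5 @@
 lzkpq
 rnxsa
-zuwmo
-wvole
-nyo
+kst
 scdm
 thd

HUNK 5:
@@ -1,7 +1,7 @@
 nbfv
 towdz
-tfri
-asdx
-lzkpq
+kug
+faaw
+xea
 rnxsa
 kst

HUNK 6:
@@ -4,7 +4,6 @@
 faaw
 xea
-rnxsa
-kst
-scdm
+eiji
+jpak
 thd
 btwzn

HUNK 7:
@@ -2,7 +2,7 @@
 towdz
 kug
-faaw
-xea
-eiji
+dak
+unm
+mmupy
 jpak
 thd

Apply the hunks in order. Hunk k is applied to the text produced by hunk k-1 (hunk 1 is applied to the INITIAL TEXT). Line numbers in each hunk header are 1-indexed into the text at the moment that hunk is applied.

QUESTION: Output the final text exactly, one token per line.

Answer: nbfv
towdz
kug
dak
unm
mmupy
jpak
thd
btwzn
myx
chv

Derivation:
Hunk 1: at line 6 remove [sda,vsywp,uyy] add [thd] -> 11 lines: nbfv towdz tfri asdx nzgn tocyk scdm thd btwzn myx chv
Hunk 2: at line 3 remove [nzgn,tocyk] add [vfzm,wvole,nyo] -> 12 lines: nbfv towdz tfri asdx vfzm wvole nyo scdm thd btwzn myx chv
Hunk 3: at line 3 remove [vfzm] add [lzkpq,rnxsa,zuwmo] -> 14 lines: nbfv towdz tfri asdx lzkpq rnxsa zuwmo wvole nyo scdm thd btwzn myx chv
Hunk 4: at line 5 remove [zuwmo,wvole,nyo] add [kst] -> 12 lines: nbfv towdz tfri asdx lzkpq rnxsa kst scdm thd btwzn myx chv
Hunk 5: at line 1 remove [tfri,asdx,lzkpq] add [kug,faaw,xea] -> 12 lines: nbfv towdz kug faaw xea rnxsa kst scdm thd btwzn myx chv
Hunk 6: at line 4 remove [rnxsa,kst,scdm] add [eiji,jpak] -> 11 lines: nbfv towdz kug faaw xea eiji jpak thd btwzn myx chv
Hunk 7: at line 2 remove [faaw,xea,eiji] add [dak,unm,mmupy] -> 11 lines: nbfv towdz kug dak unm mmupy jpak thd btwzn myx chv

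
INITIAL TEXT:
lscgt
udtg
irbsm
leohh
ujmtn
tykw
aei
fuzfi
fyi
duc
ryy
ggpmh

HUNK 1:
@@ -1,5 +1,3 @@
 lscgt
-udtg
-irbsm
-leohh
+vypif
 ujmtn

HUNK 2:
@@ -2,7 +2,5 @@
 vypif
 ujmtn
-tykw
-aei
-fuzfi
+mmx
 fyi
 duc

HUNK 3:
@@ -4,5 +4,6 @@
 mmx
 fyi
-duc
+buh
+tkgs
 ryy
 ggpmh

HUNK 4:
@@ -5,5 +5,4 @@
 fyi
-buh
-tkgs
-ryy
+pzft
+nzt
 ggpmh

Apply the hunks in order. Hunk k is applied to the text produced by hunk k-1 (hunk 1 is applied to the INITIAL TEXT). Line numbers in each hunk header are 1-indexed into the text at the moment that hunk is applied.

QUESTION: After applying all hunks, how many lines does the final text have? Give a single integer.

Hunk 1: at line 1 remove [udtg,irbsm,leohh] add [vypif] -> 10 lines: lscgt vypif ujmtn tykw aei fuzfi fyi duc ryy ggpmh
Hunk 2: at line 2 remove [tykw,aei,fuzfi] add [mmx] -> 8 lines: lscgt vypif ujmtn mmx fyi duc ryy ggpmh
Hunk 3: at line 4 remove [duc] add [buh,tkgs] -> 9 lines: lscgt vypif ujmtn mmx fyi buh tkgs ryy ggpmh
Hunk 4: at line 5 remove [buh,tkgs,ryy] add [pzft,nzt] -> 8 lines: lscgt vypif ujmtn mmx fyi pzft nzt ggpmh
Final line count: 8

Answer: 8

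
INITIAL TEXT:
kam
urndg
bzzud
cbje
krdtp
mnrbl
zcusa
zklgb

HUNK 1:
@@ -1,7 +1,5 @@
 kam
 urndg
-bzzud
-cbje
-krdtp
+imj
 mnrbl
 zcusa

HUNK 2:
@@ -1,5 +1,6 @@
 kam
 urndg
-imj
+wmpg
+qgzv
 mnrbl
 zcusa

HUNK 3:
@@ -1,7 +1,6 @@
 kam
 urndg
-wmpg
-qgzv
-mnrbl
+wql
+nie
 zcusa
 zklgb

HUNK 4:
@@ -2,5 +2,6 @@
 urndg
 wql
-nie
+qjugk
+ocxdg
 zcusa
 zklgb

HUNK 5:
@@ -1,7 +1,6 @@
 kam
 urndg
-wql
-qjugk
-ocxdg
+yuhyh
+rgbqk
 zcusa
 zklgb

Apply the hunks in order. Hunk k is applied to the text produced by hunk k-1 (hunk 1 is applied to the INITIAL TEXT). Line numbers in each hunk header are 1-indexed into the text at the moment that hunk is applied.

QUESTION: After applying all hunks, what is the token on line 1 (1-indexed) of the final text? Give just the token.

Answer: kam

Derivation:
Hunk 1: at line 1 remove [bzzud,cbje,krdtp] add [imj] -> 6 lines: kam urndg imj mnrbl zcusa zklgb
Hunk 2: at line 1 remove [imj] add [wmpg,qgzv] -> 7 lines: kam urndg wmpg qgzv mnrbl zcusa zklgb
Hunk 3: at line 1 remove [wmpg,qgzv,mnrbl] add [wql,nie] -> 6 lines: kam urndg wql nie zcusa zklgb
Hunk 4: at line 2 remove [nie] add [qjugk,ocxdg] -> 7 lines: kam urndg wql qjugk ocxdg zcusa zklgb
Hunk 5: at line 1 remove [wql,qjugk,ocxdg] add [yuhyh,rgbqk] -> 6 lines: kam urndg yuhyh rgbqk zcusa zklgb
Final line 1: kam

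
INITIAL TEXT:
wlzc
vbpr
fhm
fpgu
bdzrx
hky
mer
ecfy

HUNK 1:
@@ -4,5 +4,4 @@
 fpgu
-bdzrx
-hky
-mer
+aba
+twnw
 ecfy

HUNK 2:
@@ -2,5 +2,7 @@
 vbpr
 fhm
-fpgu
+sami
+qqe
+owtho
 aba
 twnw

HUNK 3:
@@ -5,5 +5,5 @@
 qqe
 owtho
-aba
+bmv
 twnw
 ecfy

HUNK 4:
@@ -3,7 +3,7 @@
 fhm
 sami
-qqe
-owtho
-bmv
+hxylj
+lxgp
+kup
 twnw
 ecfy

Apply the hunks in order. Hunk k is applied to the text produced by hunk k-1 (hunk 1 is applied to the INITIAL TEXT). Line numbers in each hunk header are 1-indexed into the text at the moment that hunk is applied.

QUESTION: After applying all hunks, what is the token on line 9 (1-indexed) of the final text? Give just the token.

Hunk 1: at line 4 remove [bdzrx,hky,mer] add [aba,twnw] -> 7 lines: wlzc vbpr fhm fpgu aba twnw ecfy
Hunk 2: at line 2 remove [fpgu] add [sami,qqe,owtho] -> 9 lines: wlzc vbpr fhm sami qqe owtho aba twnw ecfy
Hunk 3: at line 5 remove [aba] add [bmv] -> 9 lines: wlzc vbpr fhm sami qqe owtho bmv twnw ecfy
Hunk 4: at line 3 remove [qqe,owtho,bmv] add [hxylj,lxgp,kup] -> 9 lines: wlzc vbpr fhm sami hxylj lxgp kup twnw ecfy
Final line 9: ecfy

Answer: ecfy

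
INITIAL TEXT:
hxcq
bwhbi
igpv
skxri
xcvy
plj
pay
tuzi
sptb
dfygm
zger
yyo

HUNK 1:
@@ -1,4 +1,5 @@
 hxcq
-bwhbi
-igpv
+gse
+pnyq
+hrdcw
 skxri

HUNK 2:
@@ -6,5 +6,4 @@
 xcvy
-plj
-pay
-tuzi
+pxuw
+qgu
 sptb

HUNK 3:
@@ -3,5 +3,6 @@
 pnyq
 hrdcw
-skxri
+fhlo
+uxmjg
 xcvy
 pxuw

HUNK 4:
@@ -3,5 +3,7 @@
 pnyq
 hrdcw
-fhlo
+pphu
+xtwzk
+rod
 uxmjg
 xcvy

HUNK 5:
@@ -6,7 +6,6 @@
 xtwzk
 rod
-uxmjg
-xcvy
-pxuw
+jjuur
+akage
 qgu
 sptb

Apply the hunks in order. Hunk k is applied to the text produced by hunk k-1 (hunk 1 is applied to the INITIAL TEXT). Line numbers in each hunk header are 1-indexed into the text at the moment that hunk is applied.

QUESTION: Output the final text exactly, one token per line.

Hunk 1: at line 1 remove [bwhbi,igpv] add [gse,pnyq,hrdcw] -> 13 lines: hxcq gse pnyq hrdcw skxri xcvy plj pay tuzi sptb dfygm zger yyo
Hunk 2: at line 6 remove [plj,pay,tuzi] add [pxuw,qgu] -> 12 lines: hxcq gse pnyq hrdcw skxri xcvy pxuw qgu sptb dfygm zger yyo
Hunk 3: at line 3 remove [skxri] add [fhlo,uxmjg] -> 13 lines: hxcq gse pnyq hrdcw fhlo uxmjg xcvy pxuw qgu sptb dfygm zger yyo
Hunk 4: at line 3 remove [fhlo] add [pphu,xtwzk,rod] -> 15 lines: hxcq gse pnyq hrdcw pphu xtwzk rod uxmjg xcvy pxuw qgu sptb dfygm zger yyo
Hunk 5: at line 6 remove [uxmjg,xcvy,pxuw] add [jjuur,akage] -> 14 lines: hxcq gse pnyq hrdcw pphu xtwzk rod jjuur akage qgu sptb dfygm zger yyo

Answer: hxcq
gse
pnyq
hrdcw
pphu
xtwzk
rod
jjuur
akage
qgu
sptb
dfygm
zger
yyo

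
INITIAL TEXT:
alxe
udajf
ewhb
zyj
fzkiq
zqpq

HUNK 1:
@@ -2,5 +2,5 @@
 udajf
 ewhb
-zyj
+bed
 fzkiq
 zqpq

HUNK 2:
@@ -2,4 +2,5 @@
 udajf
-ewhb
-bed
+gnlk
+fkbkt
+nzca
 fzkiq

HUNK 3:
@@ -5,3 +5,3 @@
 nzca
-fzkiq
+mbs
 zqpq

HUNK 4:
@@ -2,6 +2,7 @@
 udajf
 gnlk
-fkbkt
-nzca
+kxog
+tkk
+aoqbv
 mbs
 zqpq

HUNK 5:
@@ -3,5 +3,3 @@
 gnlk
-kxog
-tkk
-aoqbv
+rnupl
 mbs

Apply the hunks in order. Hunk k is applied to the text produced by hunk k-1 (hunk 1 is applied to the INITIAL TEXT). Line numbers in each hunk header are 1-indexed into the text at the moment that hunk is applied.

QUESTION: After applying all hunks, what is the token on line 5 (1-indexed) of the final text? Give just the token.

Hunk 1: at line 2 remove [zyj] add [bed] -> 6 lines: alxe udajf ewhb bed fzkiq zqpq
Hunk 2: at line 2 remove [ewhb,bed] add [gnlk,fkbkt,nzca] -> 7 lines: alxe udajf gnlk fkbkt nzca fzkiq zqpq
Hunk 3: at line 5 remove [fzkiq] add [mbs] -> 7 lines: alxe udajf gnlk fkbkt nzca mbs zqpq
Hunk 4: at line 2 remove [fkbkt,nzca] add [kxog,tkk,aoqbv] -> 8 lines: alxe udajf gnlk kxog tkk aoqbv mbs zqpq
Hunk 5: at line 3 remove [kxog,tkk,aoqbv] add [rnupl] -> 6 lines: alxe udajf gnlk rnupl mbs zqpq
Final line 5: mbs

Answer: mbs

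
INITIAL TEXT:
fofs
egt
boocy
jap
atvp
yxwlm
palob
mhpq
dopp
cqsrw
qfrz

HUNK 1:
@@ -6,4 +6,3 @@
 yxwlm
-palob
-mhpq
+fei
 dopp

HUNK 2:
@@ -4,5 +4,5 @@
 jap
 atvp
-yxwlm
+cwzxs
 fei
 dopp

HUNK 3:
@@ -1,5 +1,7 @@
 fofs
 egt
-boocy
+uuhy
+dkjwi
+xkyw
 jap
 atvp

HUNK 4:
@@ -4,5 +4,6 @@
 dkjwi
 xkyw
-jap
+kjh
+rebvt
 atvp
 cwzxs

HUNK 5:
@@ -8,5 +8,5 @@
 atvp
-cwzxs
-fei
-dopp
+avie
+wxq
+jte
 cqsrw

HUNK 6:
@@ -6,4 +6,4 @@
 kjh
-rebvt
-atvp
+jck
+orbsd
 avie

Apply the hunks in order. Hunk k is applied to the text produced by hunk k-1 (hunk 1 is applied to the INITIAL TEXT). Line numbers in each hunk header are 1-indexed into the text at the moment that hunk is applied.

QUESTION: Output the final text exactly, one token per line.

Hunk 1: at line 6 remove [palob,mhpq] add [fei] -> 10 lines: fofs egt boocy jap atvp yxwlm fei dopp cqsrw qfrz
Hunk 2: at line 4 remove [yxwlm] add [cwzxs] -> 10 lines: fofs egt boocy jap atvp cwzxs fei dopp cqsrw qfrz
Hunk 3: at line 1 remove [boocy] add [uuhy,dkjwi,xkyw] -> 12 lines: fofs egt uuhy dkjwi xkyw jap atvp cwzxs fei dopp cqsrw qfrz
Hunk 4: at line 4 remove [jap] add [kjh,rebvt] -> 13 lines: fofs egt uuhy dkjwi xkyw kjh rebvt atvp cwzxs fei dopp cqsrw qfrz
Hunk 5: at line 8 remove [cwzxs,fei,dopp] add [avie,wxq,jte] -> 13 lines: fofs egt uuhy dkjwi xkyw kjh rebvt atvp avie wxq jte cqsrw qfrz
Hunk 6: at line 6 remove [rebvt,atvp] add [jck,orbsd] -> 13 lines: fofs egt uuhy dkjwi xkyw kjh jck orbsd avie wxq jte cqsrw qfrz

Answer: fofs
egt
uuhy
dkjwi
xkyw
kjh
jck
orbsd
avie
wxq
jte
cqsrw
qfrz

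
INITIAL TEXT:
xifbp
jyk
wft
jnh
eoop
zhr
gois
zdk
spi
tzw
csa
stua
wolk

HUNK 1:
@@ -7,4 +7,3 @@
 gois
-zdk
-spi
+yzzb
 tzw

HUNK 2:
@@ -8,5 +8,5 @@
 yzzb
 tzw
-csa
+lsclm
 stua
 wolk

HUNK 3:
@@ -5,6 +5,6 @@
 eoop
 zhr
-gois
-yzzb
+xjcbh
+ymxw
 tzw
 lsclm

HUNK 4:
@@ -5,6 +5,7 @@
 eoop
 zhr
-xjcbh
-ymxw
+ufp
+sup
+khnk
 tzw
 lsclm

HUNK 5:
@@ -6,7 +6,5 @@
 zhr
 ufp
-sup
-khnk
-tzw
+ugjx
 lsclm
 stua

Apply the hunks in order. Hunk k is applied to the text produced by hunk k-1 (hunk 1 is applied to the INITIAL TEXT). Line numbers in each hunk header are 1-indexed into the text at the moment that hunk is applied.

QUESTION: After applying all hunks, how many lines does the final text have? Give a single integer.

Answer: 11

Derivation:
Hunk 1: at line 7 remove [zdk,spi] add [yzzb] -> 12 lines: xifbp jyk wft jnh eoop zhr gois yzzb tzw csa stua wolk
Hunk 2: at line 8 remove [csa] add [lsclm] -> 12 lines: xifbp jyk wft jnh eoop zhr gois yzzb tzw lsclm stua wolk
Hunk 3: at line 5 remove [gois,yzzb] add [xjcbh,ymxw] -> 12 lines: xifbp jyk wft jnh eoop zhr xjcbh ymxw tzw lsclm stua wolk
Hunk 4: at line 5 remove [xjcbh,ymxw] add [ufp,sup,khnk] -> 13 lines: xifbp jyk wft jnh eoop zhr ufp sup khnk tzw lsclm stua wolk
Hunk 5: at line 6 remove [sup,khnk,tzw] add [ugjx] -> 11 lines: xifbp jyk wft jnh eoop zhr ufp ugjx lsclm stua wolk
Final line count: 11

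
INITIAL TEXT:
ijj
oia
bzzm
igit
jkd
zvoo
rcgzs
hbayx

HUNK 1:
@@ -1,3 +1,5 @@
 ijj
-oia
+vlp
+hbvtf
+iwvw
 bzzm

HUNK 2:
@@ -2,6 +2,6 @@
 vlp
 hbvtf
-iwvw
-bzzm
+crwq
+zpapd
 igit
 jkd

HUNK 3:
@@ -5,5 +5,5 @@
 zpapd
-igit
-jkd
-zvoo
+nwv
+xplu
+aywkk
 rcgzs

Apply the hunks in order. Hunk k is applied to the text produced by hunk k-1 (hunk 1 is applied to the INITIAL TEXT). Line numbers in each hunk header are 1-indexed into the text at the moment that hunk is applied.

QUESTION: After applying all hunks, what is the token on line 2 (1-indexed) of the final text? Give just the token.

Hunk 1: at line 1 remove [oia] add [vlp,hbvtf,iwvw] -> 10 lines: ijj vlp hbvtf iwvw bzzm igit jkd zvoo rcgzs hbayx
Hunk 2: at line 2 remove [iwvw,bzzm] add [crwq,zpapd] -> 10 lines: ijj vlp hbvtf crwq zpapd igit jkd zvoo rcgzs hbayx
Hunk 3: at line 5 remove [igit,jkd,zvoo] add [nwv,xplu,aywkk] -> 10 lines: ijj vlp hbvtf crwq zpapd nwv xplu aywkk rcgzs hbayx
Final line 2: vlp

Answer: vlp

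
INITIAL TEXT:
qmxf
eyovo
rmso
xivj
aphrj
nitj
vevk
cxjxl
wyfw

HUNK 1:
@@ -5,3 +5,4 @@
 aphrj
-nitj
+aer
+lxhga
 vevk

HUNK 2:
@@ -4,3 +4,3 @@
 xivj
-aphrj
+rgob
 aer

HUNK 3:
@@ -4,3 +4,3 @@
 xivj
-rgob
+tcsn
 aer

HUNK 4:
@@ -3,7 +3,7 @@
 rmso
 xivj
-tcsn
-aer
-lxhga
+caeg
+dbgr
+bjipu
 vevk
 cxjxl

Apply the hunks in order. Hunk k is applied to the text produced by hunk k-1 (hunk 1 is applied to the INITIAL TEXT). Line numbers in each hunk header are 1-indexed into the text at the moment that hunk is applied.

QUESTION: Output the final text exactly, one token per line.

Answer: qmxf
eyovo
rmso
xivj
caeg
dbgr
bjipu
vevk
cxjxl
wyfw

Derivation:
Hunk 1: at line 5 remove [nitj] add [aer,lxhga] -> 10 lines: qmxf eyovo rmso xivj aphrj aer lxhga vevk cxjxl wyfw
Hunk 2: at line 4 remove [aphrj] add [rgob] -> 10 lines: qmxf eyovo rmso xivj rgob aer lxhga vevk cxjxl wyfw
Hunk 3: at line 4 remove [rgob] add [tcsn] -> 10 lines: qmxf eyovo rmso xivj tcsn aer lxhga vevk cxjxl wyfw
Hunk 4: at line 3 remove [tcsn,aer,lxhga] add [caeg,dbgr,bjipu] -> 10 lines: qmxf eyovo rmso xivj caeg dbgr bjipu vevk cxjxl wyfw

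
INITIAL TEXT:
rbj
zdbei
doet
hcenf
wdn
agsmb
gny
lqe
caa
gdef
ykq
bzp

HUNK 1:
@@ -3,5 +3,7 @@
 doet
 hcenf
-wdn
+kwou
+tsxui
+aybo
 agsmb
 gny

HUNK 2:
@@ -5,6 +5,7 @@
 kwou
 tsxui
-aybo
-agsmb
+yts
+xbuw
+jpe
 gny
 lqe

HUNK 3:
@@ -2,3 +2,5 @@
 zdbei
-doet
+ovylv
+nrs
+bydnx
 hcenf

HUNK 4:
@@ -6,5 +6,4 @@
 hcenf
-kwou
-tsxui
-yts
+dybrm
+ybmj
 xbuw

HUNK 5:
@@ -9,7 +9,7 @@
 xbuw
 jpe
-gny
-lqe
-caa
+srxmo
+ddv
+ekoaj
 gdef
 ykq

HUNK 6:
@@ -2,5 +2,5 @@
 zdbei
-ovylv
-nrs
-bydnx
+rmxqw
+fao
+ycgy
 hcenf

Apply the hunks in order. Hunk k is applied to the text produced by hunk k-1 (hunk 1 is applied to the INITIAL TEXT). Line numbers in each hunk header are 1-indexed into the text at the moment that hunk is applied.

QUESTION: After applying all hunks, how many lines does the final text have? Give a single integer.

Answer: 16

Derivation:
Hunk 1: at line 3 remove [wdn] add [kwou,tsxui,aybo] -> 14 lines: rbj zdbei doet hcenf kwou tsxui aybo agsmb gny lqe caa gdef ykq bzp
Hunk 2: at line 5 remove [aybo,agsmb] add [yts,xbuw,jpe] -> 15 lines: rbj zdbei doet hcenf kwou tsxui yts xbuw jpe gny lqe caa gdef ykq bzp
Hunk 3: at line 2 remove [doet] add [ovylv,nrs,bydnx] -> 17 lines: rbj zdbei ovylv nrs bydnx hcenf kwou tsxui yts xbuw jpe gny lqe caa gdef ykq bzp
Hunk 4: at line 6 remove [kwou,tsxui,yts] add [dybrm,ybmj] -> 16 lines: rbj zdbei ovylv nrs bydnx hcenf dybrm ybmj xbuw jpe gny lqe caa gdef ykq bzp
Hunk 5: at line 9 remove [gny,lqe,caa] add [srxmo,ddv,ekoaj] -> 16 lines: rbj zdbei ovylv nrs bydnx hcenf dybrm ybmj xbuw jpe srxmo ddv ekoaj gdef ykq bzp
Hunk 6: at line 2 remove [ovylv,nrs,bydnx] add [rmxqw,fao,ycgy] -> 16 lines: rbj zdbei rmxqw fao ycgy hcenf dybrm ybmj xbuw jpe srxmo ddv ekoaj gdef ykq bzp
Final line count: 16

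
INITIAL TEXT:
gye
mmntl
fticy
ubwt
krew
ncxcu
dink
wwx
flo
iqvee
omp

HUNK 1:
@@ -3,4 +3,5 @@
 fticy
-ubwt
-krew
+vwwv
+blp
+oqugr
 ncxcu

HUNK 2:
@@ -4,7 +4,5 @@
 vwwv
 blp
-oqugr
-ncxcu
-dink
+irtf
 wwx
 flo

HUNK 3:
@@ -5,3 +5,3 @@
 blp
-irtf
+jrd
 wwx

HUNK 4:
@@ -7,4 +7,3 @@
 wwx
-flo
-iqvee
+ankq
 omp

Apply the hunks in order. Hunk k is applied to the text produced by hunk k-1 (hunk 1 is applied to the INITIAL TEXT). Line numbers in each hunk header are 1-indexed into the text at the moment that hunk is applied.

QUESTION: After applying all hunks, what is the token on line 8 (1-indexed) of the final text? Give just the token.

Hunk 1: at line 3 remove [ubwt,krew] add [vwwv,blp,oqugr] -> 12 lines: gye mmntl fticy vwwv blp oqugr ncxcu dink wwx flo iqvee omp
Hunk 2: at line 4 remove [oqugr,ncxcu,dink] add [irtf] -> 10 lines: gye mmntl fticy vwwv blp irtf wwx flo iqvee omp
Hunk 3: at line 5 remove [irtf] add [jrd] -> 10 lines: gye mmntl fticy vwwv blp jrd wwx flo iqvee omp
Hunk 4: at line 7 remove [flo,iqvee] add [ankq] -> 9 lines: gye mmntl fticy vwwv blp jrd wwx ankq omp
Final line 8: ankq

Answer: ankq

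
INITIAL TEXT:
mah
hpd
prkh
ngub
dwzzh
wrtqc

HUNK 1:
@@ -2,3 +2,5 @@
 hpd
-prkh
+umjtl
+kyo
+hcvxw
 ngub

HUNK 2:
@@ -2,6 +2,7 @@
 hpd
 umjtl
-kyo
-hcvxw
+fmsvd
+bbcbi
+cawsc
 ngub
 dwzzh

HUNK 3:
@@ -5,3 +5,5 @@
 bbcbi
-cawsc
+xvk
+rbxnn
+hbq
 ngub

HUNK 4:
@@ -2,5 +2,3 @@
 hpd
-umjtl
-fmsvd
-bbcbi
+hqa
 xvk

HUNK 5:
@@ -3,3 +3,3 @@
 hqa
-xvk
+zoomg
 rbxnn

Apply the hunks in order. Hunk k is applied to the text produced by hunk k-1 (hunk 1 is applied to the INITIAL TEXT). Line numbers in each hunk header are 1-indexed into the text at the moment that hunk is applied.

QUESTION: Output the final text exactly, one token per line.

Hunk 1: at line 2 remove [prkh] add [umjtl,kyo,hcvxw] -> 8 lines: mah hpd umjtl kyo hcvxw ngub dwzzh wrtqc
Hunk 2: at line 2 remove [kyo,hcvxw] add [fmsvd,bbcbi,cawsc] -> 9 lines: mah hpd umjtl fmsvd bbcbi cawsc ngub dwzzh wrtqc
Hunk 3: at line 5 remove [cawsc] add [xvk,rbxnn,hbq] -> 11 lines: mah hpd umjtl fmsvd bbcbi xvk rbxnn hbq ngub dwzzh wrtqc
Hunk 4: at line 2 remove [umjtl,fmsvd,bbcbi] add [hqa] -> 9 lines: mah hpd hqa xvk rbxnn hbq ngub dwzzh wrtqc
Hunk 5: at line 3 remove [xvk] add [zoomg] -> 9 lines: mah hpd hqa zoomg rbxnn hbq ngub dwzzh wrtqc

Answer: mah
hpd
hqa
zoomg
rbxnn
hbq
ngub
dwzzh
wrtqc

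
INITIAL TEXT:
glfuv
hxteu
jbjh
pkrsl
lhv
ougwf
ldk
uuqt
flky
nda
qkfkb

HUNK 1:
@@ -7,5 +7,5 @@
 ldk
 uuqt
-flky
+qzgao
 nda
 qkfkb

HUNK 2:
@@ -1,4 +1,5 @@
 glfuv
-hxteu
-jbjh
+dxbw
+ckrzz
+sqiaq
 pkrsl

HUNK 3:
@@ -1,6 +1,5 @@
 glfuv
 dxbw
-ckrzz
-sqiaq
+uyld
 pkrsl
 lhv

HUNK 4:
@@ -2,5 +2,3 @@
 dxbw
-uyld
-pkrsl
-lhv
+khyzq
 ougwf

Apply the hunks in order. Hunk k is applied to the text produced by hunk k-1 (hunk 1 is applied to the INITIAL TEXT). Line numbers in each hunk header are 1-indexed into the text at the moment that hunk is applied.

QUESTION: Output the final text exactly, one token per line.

Hunk 1: at line 7 remove [flky] add [qzgao] -> 11 lines: glfuv hxteu jbjh pkrsl lhv ougwf ldk uuqt qzgao nda qkfkb
Hunk 2: at line 1 remove [hxteu,jbjh] add [dxbw,ckrzz,sqiaq] -> 12 lines: glfuv dxbw ckrzz sqiaq pkrsl lhv ougwf ldk uuqt qzgao nda qkfkb
Hunk 3: at line 1 remove [ckrzz,sqiaq] add [uyld] -> 11 lines: glfuv dxbw uyld pkrsl lhv ougwf ldk uuqt qzgao nda qkfkb
Hunk 4: at line 2 remove [uyld,pkrsl,lhv] add [khyzq] -> 9 lines: glfuv dxbw khyzq ougwf ldk uuqt qzgao nda qkfkb

Answer: glfuv
dxbw
khyzq
ougwf
ldk
uuqt
qzgao
nda
qkfkb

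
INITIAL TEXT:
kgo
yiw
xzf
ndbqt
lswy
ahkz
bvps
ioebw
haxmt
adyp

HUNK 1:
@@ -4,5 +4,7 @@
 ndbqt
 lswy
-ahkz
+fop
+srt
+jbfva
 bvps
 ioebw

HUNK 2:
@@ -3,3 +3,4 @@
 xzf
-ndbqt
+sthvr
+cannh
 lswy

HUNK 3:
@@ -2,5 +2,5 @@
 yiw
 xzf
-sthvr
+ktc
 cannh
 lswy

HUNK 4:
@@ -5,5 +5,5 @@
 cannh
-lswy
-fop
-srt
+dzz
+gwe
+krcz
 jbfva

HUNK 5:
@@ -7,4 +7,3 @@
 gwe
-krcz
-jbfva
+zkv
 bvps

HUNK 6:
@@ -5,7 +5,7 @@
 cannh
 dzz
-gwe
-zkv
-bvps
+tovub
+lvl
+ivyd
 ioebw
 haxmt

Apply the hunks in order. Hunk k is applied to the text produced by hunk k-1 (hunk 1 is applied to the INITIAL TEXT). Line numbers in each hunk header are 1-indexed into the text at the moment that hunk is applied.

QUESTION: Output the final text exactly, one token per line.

Hunk 1: at line 4 remove [ahkz] add [fop,srt,jbfva] -> 12 lines: kgo yiw xzf ndbqt lswy fop srt jbfva bvps ioebw haxmt adyp
Hunk 2: at line 3 remove [ndbqt] add [sthvr,cannh] -> 13 lines: kgo yiw xzf sthvr cannh lswy fop srt jbfva bvps ioebw haxmt adyp
Hunk 3: at line 2 remove [sthvr] add [ktc] -> 13 lines: kgo yiw xzf ktc cannh lswy fop srt jbfva bvps ioebw haxmt adyp
Hunk 4: at line 5 remove [lswy,fop,srt] add [dzz,gwe,krcz] -> 13 lines: kgo yiw xzf ktc cannh dzz gwe krcz jbfva bvps ioebw haxmt adyp
Hunk 5: at line 7 remove [krcz,jbfva] add [zkv] -> 12 lines: kgo yiw xzf ktc cannh dzz gwe zkv bvps ioebw haxmt adyp
Hunk 6: at line 5 remove [gwe,zkv,bvps] add [tovub,lvl,ivyd] -> 12 lines: kgo yiw xzf ktc cannh dzz tovub lvl ivyd ioebw haxmt adyp

Answer: kgo
yiw
xzf
ktc
cannh
dzz
tovub
lvl
ivyd
ioebw
haxmt
adyp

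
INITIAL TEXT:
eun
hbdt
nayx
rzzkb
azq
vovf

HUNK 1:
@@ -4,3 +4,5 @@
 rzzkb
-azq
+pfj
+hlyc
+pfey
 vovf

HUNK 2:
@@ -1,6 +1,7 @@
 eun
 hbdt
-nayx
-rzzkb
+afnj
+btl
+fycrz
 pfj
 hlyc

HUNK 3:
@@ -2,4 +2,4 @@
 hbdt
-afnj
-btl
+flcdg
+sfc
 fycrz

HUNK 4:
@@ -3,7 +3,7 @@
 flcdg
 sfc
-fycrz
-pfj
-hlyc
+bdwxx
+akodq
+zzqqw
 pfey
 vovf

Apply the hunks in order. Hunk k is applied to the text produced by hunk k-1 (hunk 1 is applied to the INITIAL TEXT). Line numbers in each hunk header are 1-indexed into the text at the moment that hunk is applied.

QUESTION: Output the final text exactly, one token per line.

Hunk 1: at line 4 remove [azq] add [pfj,hlyc,pfey] -> 8 lines: eun hbdt nayx rzzkb pfj hlyc pfey vovf
Hunk 2: at line 1 remove [nayx,rzzkb] add [afnj,btl,fycrz] -> 9 lines: eun hbdt afnj btl fycrz pfj hlyc pfey vovf
Hunk 3: at line 2 remove [afnj,btl] add [flcdg,sfc] -> 9 lines: eun hbdt flcdg sfc fycrz pfj hlyc pfey vovf
Hunk 4: at line 3 remove [fycrz,pfj,hlyc] add [bdwxx,akodq,zzqqw] -> 9 lines: eun hbdt flcdg sfc bdwxx akodq zzqqw pfey vovf

Answer: eun
hbdt
flcdg
sfc
bdwxx
akodq
zzqqw
pfey
vovf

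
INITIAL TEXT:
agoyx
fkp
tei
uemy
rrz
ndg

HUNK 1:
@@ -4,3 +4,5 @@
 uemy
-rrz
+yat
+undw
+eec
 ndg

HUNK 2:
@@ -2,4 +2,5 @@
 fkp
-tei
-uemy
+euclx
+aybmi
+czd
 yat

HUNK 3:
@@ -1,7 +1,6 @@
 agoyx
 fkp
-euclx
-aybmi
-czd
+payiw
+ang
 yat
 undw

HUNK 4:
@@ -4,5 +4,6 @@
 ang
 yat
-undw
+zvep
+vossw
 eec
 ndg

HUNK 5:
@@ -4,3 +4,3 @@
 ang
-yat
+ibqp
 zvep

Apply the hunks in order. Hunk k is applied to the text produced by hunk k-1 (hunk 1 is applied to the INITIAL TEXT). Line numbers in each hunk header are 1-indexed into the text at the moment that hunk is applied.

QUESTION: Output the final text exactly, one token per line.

Hunk 1: at line 4 remove [rrz] add [yat,undw,eec] -> 8 lines: agoyx fkp tei uemy yat undw eec ndg
Hunk 2: at line 2 remove [tei,uemy] add [euclx,aybmi,czd] -> 9 lines: agoyx fkp euclx aybmi czd yat undw eec ndg
Hunk 3: at line 1 remove [euclx,aybmi,czd] add [payiw,ang] -> 8 lines: agoyx fkp payiw ang yat undw eec ndg
Hunk 4: at line 4 remove [undw] add [zvep,vossw] -> 9 lines: agoyx fkp payiw ang yat zvep vossw eec ndg
Hunk 5: at line 4 remove [yat] add [ibqp] -> 9 lines: agoyx fkp payiw ang ibqp zvep vossw eec ndg

Answer: agoyx
fkp
payiw
ang
ibqp
zvep
vossw
eec
ndg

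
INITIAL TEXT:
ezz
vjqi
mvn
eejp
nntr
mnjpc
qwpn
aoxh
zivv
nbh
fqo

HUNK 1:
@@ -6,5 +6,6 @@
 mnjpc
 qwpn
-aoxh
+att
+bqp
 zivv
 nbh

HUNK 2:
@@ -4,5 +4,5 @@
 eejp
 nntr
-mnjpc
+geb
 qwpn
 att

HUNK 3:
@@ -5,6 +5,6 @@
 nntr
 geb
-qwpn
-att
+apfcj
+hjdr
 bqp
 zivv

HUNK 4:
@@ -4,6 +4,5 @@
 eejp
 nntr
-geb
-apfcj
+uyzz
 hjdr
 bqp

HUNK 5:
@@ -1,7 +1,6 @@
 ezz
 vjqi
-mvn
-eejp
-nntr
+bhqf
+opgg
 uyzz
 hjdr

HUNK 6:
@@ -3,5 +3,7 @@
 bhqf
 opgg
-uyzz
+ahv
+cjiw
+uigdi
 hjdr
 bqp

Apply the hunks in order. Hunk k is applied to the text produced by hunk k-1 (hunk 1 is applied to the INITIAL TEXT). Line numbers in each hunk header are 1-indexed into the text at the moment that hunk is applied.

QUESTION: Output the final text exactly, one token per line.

Answer: ezz
vjqi
bhqf
opgg
ahv
cjiw
uigdi
hjdr
bqp
zivv
nbh
fqo

Derivation:
Hunk 1: at line 6 remove [aoxh] add [att,bqp] -> 12 lines: ezz vjqi mvn eejp nntr mnjpc qwpn att bqp zivv nbh fqo
Hunk 2: at line 4 remove [mnjpc] add [geb] -> 12 lines: ezz vjqi mvn eejp nntr geb qwpn att bqp zivv nbh fqo
Hunk 3: at line 5 remove [qwpn,att] add [apfcj,hjdr] -> 12 lines: ezz vjqi mvn eejp nntr geb apfcj hjdr bqp zivv nbh fqo
Hunk 4: at line 4 remove [geb,apfcj] add [uyzz] -> 11 lines: ezz vjqi mvn eejp nntr uyzz hjdr bqp zivv nbh fqo
Hunk 5: at line 1 remove [mvn,eejp,nntr] add [bhqf,opgg] -> 10 lines: ezz vjqi bhqf opgg uyzz hjdr bqp zivv nbh fqo
Hunk 6: at line 3 remove [uyzz] add [ahv,cjiw,uigdi] -> 12 lines: ezz vjqi bhqf opgg ahv cjiw uigdi hjdr bqp zivv nbh fqo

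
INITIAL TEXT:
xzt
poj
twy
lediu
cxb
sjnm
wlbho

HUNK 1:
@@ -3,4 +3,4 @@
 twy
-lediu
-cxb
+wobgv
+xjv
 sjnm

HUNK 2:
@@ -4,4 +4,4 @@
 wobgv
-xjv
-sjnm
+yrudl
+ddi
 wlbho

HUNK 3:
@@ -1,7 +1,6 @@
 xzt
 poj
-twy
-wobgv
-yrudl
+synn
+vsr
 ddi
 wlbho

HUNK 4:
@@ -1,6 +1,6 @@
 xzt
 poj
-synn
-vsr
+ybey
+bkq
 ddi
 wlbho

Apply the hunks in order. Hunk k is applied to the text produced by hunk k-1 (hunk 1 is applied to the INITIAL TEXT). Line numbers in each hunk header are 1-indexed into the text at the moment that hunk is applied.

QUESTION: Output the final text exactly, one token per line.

Answer: xzt
poj
ybey
bkq
ddi
wlbho

Derivation:
Hunk 1: at line 3 remove [lediu,cxb] add [wobgv,xjv] -> 7 lines: xzt poj twy wobgv xjv sjnm wlbho
Hunk 2: at line 4 remove [xjv,sjnm] add [yrudl,ddi] -> 7 lines: xzt poj twy wobgv yrudl ddi wlbho
Hunk 3: at line 1 remove [twy,wobgv,yrudl] add [synn,vsr] -> 6 lines: xzt poj synn vsr ddi wlbho
Hunk 4: at line 1 remove [synn,vsr] add [ybey,bkq] -> 6 lines: xzt poj ybey bkq ddi wlbho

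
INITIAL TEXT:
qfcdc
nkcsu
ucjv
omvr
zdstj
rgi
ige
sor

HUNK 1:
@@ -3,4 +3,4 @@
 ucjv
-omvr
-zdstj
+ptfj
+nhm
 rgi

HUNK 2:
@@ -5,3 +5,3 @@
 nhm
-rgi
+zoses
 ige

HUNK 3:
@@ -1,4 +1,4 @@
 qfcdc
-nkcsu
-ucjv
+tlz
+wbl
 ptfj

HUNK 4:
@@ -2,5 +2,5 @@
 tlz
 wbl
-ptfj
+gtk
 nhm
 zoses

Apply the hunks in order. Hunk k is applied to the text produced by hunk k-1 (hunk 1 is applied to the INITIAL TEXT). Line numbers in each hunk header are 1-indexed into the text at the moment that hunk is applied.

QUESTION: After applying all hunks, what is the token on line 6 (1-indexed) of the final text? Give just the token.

Hunk 1: at line 3 remove [omvr,zdstj] add [ptfj,nhm] -> 8 lines: qfcdc nkcsu ucjv ptfj nhm rgi ige sor
Hunk 2: at line 5 remove [rgi] add [zoses] -> 8 lines: qfcdc nkcsu ucjv ptfj nhm zoses ige sor
Hunk 3: at line 1 remove [nkcsu,ucjv] add [tlz,wbl] -> 8 lines: qfcdc tlz wbl ptfj nhm zoses ige sor
Hunk 4: at line 2 remove [ptfj] add [gtk] -> 8 lines: qfcdc tlz wbl gtk nhm zoses ige sor
Final line 6: zoses

Answer: zoses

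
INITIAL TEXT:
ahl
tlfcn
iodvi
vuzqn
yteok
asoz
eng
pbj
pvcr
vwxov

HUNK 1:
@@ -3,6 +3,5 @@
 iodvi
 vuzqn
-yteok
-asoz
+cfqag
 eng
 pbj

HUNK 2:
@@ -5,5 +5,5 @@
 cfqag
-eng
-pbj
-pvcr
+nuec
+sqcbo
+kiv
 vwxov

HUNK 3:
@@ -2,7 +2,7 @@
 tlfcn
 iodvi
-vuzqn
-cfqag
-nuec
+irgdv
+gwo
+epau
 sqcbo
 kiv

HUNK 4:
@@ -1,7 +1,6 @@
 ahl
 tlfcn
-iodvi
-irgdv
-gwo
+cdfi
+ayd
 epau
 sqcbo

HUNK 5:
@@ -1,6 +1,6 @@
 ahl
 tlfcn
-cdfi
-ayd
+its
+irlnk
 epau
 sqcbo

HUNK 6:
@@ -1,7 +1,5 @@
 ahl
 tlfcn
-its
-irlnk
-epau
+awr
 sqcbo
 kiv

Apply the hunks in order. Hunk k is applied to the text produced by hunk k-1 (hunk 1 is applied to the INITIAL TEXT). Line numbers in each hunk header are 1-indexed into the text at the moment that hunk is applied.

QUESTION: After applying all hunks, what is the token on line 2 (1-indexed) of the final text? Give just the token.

Answer: tlfcn

Derivation:
Hunk 1: at line 3 remove [yteok,asoz] add [cfqag] -> 9 lines: ahl tlfcn iodvi vuzqn cfqag eng pbj pvcr vwxov
Hunk 2: at line 5 remove [eng,pbj,pvcr] add [nuec,sqcbo,kiv] -> 9 lines: ahl tlfcn iodvi vuzqn cfqag nuec sqcbo kiv vwxov
Hunk 3: at line 2 remove [vuzqn,cfqag,nuec] add [irgdv,gwo,epau] -> 9 lines: ahl tlfcn iodvi irgdv gwo epau sqcbo kiv vwxov
Hunk 4: at line 1 remove [iodvi,irgdv,gwo] add [cdfi,ayd] -> 8 lines: ahl tlfcn cdfi ayd epau sqcbo kiv vwxov
Hunk 5: at line 1 remove [cdfi,ayd] add [its,irlnk] -> 8 lines: ahl tlfcn its irlnk epau sqcbo kiv vwxov
Hunk 6: at line 1 remove [its,irlnk,epau] add [awr] -> 6 lines: ahl tlfcn awr sqcbo kiv vwxov
Final line 2: tlfcn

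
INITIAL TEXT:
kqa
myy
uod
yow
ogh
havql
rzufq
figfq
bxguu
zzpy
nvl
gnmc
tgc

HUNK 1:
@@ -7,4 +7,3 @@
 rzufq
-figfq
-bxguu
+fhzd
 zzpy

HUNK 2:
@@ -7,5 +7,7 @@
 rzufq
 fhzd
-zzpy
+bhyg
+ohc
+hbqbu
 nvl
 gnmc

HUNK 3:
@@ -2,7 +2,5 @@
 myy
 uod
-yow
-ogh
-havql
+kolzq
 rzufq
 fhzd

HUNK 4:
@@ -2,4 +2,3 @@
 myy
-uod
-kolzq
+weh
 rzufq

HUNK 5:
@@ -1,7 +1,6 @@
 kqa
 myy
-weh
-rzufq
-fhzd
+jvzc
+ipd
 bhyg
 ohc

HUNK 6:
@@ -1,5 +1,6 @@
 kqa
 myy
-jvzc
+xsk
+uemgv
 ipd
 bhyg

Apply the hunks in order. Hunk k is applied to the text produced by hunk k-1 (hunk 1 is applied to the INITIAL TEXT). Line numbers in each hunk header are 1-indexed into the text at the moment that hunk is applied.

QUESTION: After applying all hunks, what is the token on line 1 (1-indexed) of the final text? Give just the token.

Answer: kqa

Derivation:
Hunk 1: at line 7 remove [figfq,bxguu] add [fhzd] -> 12 lines: kqa myy uod yow ogh havql rzufq fhzd zzpy nvl gnmc tgc
Hunk 2: at line 7 remove [zzpy] add [bhyg,ohc,hbqbu] -> 14 lines: kqa myy uod yow ogh havql rzufq fhzd bhyg ohc hbqbu nvl gnmc tgc
Hunk 3: at line 2 remove [yow,ogh,havql] add [kolzq] -> 12 lines: kqa myy uod kolzq rzufq fhzd bhyg ohc hbqbu nvl gnmc tgc
Hunk 4: at line 2 remove [uod,kolzq] add [weh] -> 11 lines: kqa myy weh rzufq fhzd bhyg ohc hbqbu nvl gnmc tgc
Hunk 5: at line 1 remove [weh,rzufq,fhzd] add [jvzc,ipd] -> 10 lines: kqa myy jvzc ipd bhyg ohc hbqbu nvl gnmc tgc
Hunk 6: at line 1 remove [jvzc] add [xsk,uemgv] -> 11 lines: kqa myy xsk uemgv ipd bhyg ohc hbqbu nvl gnmc tgc
Final line 1: kqa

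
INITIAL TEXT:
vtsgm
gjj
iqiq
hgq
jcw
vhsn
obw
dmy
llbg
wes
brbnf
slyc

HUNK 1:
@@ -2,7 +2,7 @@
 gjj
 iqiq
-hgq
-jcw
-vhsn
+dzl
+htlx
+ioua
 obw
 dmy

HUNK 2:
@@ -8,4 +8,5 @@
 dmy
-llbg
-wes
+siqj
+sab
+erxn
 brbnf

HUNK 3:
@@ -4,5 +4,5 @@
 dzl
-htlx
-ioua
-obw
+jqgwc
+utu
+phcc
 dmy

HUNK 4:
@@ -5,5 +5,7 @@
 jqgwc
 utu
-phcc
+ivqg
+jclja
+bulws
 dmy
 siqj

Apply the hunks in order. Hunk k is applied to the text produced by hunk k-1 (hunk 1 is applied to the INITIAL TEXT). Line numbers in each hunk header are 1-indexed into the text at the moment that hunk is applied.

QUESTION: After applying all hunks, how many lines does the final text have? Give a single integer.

Answer: 15

Derivation:
Hunk 1: at line 2 remove [hgq,jcw,vhsn] add [dzl,htlx,ioua] -> 12 lines: vtsgm gjj iqiq dzl htlx ioua obw dmy llbg wes brbnf slyc
Hunk 2: at line 8 remove [llbg,wes] add [siqj,sab,erxn] -> 13 lines: vtsgm gjj iqiq dzl htlx ioua obw dmy siqj sab erxn brbnf slyc
Hunk 3: at line 4 remove [htlx,ioua,obw] add [jqgwc,utu,phcc] -> 13 lines: vtsgm gjj iqiq dzl jqgwc utu phcc dmy siqj sab erxn brbnf slyc
Hunk 4: at line 5 remove [phcc] add [ivqg,jclja,bulws] -> 15 lines: vtsgm gjj iqiq dzl jqgwc utu ivqg jclja bulws dmy siqj sab erxn brbnf slyc
Final line count: 15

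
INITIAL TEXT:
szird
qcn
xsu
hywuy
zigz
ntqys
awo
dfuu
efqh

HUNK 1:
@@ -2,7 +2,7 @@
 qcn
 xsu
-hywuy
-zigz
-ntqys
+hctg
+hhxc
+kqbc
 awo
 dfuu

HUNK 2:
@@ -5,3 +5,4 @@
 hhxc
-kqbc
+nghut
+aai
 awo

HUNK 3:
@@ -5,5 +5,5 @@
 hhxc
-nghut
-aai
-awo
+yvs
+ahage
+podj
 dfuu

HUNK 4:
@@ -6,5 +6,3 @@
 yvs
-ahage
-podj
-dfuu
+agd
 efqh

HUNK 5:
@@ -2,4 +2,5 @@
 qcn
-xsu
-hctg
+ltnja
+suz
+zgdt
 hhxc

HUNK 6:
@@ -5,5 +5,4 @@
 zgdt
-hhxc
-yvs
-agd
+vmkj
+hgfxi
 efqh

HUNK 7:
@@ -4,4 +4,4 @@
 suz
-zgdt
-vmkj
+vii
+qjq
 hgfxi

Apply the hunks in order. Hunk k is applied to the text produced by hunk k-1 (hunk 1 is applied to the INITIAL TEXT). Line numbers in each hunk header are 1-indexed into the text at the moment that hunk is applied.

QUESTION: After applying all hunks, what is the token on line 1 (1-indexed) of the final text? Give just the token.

Hunk 1: at line 2 remove [hywuy,zigz,ntqys] add [hctg,hhxc,kqbc] -> 9 lines: szird qcn xsu hctg hhxc kqbc awo dfuu efqh
Hunk 2: at line 5 remove [kqbc] add [nghut,aai] -> 10 lines: szird qcn xsu hctg hhxc nghut aai awo dfuu efqh
Hunk 3: at line 5 remove [nghut,aai,awo] add [yvs,ahage,podj] -> 10 lines: szird qcn xsu hctg hhxc yvs ahage podj dfuu efqh
Hunk 4: at line 6 remove [ahage,podj,dfuu] add [agd] -> 8 lines: szird qcn xsu hctg hhxc yvs agd efqh
Hunk 5: at line 2 remove [xsu,hctg] add [ltnja,suz,zgdt] -> 9 lines: szird qcn ltnja suz zgdt hhxc yvs agd efqh
Hunk 6: at line 5 remove [hhxc,yvs,agd] add [vmkj,hgfxi] -> 8 lines: szird qcn ltnja suz zgdt vmkj hgfxi efqh
Hunk 7: at line 4 remove [zgdt,vmkj] add [vii,qjq] -> 8 lines: szird qcn ltnja suz vii qjq hgfxi efqh
Final line 1: szird

Answer: szird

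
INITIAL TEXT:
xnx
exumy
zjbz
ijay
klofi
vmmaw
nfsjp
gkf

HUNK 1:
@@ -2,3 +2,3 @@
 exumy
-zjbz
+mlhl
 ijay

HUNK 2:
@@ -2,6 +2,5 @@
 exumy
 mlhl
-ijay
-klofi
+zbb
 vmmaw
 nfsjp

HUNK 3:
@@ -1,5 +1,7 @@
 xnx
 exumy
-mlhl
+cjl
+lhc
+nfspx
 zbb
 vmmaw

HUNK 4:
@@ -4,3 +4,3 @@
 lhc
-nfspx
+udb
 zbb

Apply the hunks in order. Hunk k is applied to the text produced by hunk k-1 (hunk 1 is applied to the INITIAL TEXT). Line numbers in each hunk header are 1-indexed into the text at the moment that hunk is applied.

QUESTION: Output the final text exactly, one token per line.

Hunk 1: at line 2 remove [zjbz] add [mlhl] -> 8 lines: xnx exumy mlhl ijay klofi vmmaw nfsjp gkf
Hunk 2: at line 2 remove [ijay,klofi] add [zbb] -> 7 lines: xnx exumy mlhl zbb vmmaw nfsjp gkf
Hunk 3: at line 1 remove [mlhl] add [cjl,lhc,nfspx] -> 9 lines: xnx exumy cjl lhc nfspx zbb vmmaw nfsjp gkf
Hunk 4: at line 4 remove [nfspx] add [udb] -> 9 lines: xnx exumy cjl lhc udb zbb vmmaw nfsjp gkf

Answer: xnx
exumy
cjl
lhc
udb
zbb
vmmaw
nfsjp
gkf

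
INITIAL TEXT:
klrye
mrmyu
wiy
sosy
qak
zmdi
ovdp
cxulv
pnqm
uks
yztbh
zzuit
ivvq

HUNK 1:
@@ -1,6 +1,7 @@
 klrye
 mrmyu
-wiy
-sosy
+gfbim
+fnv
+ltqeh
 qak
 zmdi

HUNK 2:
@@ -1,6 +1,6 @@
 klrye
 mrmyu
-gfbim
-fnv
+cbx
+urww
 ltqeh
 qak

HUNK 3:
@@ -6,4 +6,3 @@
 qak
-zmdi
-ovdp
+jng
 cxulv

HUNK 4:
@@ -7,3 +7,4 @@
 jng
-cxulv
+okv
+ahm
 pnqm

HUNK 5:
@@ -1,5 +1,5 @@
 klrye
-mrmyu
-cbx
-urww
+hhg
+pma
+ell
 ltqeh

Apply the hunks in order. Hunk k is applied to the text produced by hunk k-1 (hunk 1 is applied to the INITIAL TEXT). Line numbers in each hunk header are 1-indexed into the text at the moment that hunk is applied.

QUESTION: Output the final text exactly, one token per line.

Answer: klrye
hhg
pma
ell
ltqeh
qak
jng
okv
ahm
pnqm
uks
yztbh
zzuit
ivvq

Derivation:
Hunk 1: at line 1 remove [wiy,sosy] add [gfbim,fnv,ltqeh] -> 14 lines: klrye mrmyu gfbim fnv ltqeh qak zmdi ovdp cxulv pnqm uks yztbh zzuit ivvq
Hunk 2: at line 1 remove [gfbim,fnv] add [cbx,urww] -> 14 lines: klrye mrmyu cbx urww ltqeh qak zmdi ovdp cxulv pnqm uks yztbh zzuit ivvq
Hunk 3: at line 6 remove [zmdi,ovdp] add [jng] -> 13 lines: klrye mrmyu cbx urww ltqeh qak jng cxulv pnqm uks yztbh zzuit ivvq
Hunk 4: at line 7 remove [cxulv] add [okv,ahm] -> 14 lines: klrye mrmyu cbx urww ltqeh qak jng okv ahm pnqm uks yztbh zzuit ivvq
Hunk 5: at line 1 remove [mrmyu,cbx,urww] add [hhg,pma,ell] -> 14 lines: klrye hhg pma ell ltqeh qak jng okv ahm pnqm uks yztbh zzuit ivvq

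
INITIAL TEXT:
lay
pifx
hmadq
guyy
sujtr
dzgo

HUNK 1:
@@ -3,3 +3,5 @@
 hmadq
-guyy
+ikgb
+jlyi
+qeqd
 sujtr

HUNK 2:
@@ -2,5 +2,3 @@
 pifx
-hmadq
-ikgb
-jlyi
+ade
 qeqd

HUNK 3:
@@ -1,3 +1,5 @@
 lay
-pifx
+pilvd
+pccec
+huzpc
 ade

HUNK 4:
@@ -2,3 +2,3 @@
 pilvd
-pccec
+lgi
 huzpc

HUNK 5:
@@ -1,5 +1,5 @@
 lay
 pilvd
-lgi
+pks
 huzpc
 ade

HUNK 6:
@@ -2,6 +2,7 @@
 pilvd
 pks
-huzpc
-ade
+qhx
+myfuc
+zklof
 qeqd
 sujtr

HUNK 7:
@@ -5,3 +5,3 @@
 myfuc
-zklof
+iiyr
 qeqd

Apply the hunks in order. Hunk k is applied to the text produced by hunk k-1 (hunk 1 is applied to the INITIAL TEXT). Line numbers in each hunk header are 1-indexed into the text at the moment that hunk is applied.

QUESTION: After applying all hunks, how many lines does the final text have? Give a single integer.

Hunk 1: at line 3 remove [guyy] add [ikgb,jlyi,qeqd] -> 8 lines: lay pifx hmadq ikgb jlyi qeqd sujtr dzgo
Hunk 2: at line 2 remove [hmadq,ikgb,jlyi] add [ade] -> 6 lines: lay pifx ade qeqd sujtr dzgo
Hunk 3: at line 1 remove [pifx] add [pilvd,pccec,huzpc] -> 8 lines: lay pilvd pccec huzpc ade qeqd sujtr dzgo
Hunk 4: at line 2 remove [pccec] add [lgi] -> 8 lines: lay pilvd lgi huzpc ade qeqd sujtr dzgo
Hunk 5: at line 1 remove [lgi] add [pks] -> 8 lines: lay pilvd pks huzpc ade qeqd sujtr dzgo
Hunk 6: at line 2 remove [huzpc,ade] add [qhx,myfuc,zklof] -> 9 lines: lay pilvd pks qhx myfuc zklof qeqd sujtr dzgo
Hunk 7: at line 5 remove [zklof] add [iiyr] -> 9 lines: lay pilvd pks qhx myfuc iiyr qeqd sujtr dzgo
Final line count: 9

Answer: 9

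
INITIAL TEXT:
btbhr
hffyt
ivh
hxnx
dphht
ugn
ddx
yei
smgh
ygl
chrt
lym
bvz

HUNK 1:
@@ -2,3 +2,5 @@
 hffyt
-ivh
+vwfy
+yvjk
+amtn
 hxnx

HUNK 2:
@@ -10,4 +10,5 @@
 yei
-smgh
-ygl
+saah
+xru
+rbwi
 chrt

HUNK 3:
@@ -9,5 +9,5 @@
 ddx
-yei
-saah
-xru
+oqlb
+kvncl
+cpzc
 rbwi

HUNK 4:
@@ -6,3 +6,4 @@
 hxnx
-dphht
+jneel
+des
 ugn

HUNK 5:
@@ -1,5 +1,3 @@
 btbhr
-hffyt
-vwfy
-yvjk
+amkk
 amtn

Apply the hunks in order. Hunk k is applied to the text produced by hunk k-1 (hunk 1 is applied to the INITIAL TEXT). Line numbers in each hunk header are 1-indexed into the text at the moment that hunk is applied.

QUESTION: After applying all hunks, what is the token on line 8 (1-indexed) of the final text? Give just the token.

Answer: ddx

Derivation:
Hunk 1: at line 2 remove [ivh] add [vwfy,yvjk,amtn] -> 15 lines: btbhr hffyt vwfy yvjk amtn hxnx dphht ugn ddx yei smgh ygl chrt lym bvz
Hunk 2: at line 10 remove [smgh,ygl] add [saah,xru,rbwi] -> 16 lines: btbhr hffyt vwfy yvjk amtn hxnx dphht ugn ddx yei saah xru rbwi chrt lym bvz
Hunk 3: at line 9 remove [yei,saah,xru] add [oqlb,kvncl,cpzc] -> 16 lines: btbhr hffyt vwfy yvjk amtn hxnx dphht ugn ddx oqlb kvncl cpzc rbwi chrt lym bvz
Hunk 4: at line 6 remove [dphht] add [jneel,des] -> 17 lines: btbhr hffyt vwfy yvjk amtn hxnx jneel des ugn ddx oqlb kvncl cpzc rbwi chrt lym bvz
Hunk 5: at line 1 remove [hffyt,vwfy,yvjk] add [amkk] -> 15 lines: btbhr amkk amtn hxnx jneel des ugn ddx oqlb kvncl cpzc rbwi chrt lym bvz
Final line 8: ddx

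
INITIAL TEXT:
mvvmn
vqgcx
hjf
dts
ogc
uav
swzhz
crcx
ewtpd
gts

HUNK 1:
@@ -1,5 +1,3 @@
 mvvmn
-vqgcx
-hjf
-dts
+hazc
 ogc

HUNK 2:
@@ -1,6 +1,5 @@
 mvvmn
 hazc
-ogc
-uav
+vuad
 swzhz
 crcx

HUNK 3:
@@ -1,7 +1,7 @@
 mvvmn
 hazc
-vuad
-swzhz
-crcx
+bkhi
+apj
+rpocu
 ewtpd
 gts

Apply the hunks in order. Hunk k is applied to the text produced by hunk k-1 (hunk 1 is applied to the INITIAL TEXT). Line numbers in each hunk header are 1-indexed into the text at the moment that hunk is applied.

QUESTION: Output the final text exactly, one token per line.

Hunk 1: at line 1 remove [vqgcx,hjf,dts] add [hazc] -> 8 lines: mvvmn hazc ogc uav swzhz crcx ewtpd gts
Hunk 2: at line 1 remove [ogc,uav] add [vuad] -> 7 lines: mvvmn hazc vuad swzhz crcx ewtpd gts
Hunk 3: at line 1 remove [vuad,swzhz,crcx] add [bkhi,apj,rpocu] -> 7 lines: mvvmn hazc bkhi apj rpocu ewtpd gts

Answer: mvvmn
hazc
bkhi
apj
rpocu
ewtpd
gts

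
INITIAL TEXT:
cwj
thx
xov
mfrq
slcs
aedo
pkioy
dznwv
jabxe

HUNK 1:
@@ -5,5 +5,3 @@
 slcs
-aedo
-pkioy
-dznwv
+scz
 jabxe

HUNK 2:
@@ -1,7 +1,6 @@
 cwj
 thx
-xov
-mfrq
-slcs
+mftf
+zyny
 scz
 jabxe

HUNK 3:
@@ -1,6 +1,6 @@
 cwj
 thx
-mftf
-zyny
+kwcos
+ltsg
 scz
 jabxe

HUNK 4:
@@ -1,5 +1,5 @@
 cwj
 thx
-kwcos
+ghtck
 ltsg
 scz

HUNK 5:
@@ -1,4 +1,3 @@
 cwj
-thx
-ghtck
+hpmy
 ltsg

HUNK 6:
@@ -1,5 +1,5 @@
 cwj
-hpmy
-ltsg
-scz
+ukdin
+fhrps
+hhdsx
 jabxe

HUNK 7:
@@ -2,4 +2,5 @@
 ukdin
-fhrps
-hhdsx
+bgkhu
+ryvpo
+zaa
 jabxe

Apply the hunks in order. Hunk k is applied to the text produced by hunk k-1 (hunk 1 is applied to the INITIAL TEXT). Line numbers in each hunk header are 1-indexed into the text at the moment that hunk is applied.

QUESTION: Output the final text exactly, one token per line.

Hunk 1: at line 5 remove [aedo,pkioy,dznwv] add [scz] -> 7 lines: cwj thx xov mfrq slcs scz jabxe
Hunk 2: at line 1 remove [xov,mfrq,slcs] add [mftf,zyny] -> 6 lines: cwj thx mftf zyny scz jabxe
Hunk 3: at line 1 remove [mftf,zyny] add [kwcos,ltsg] -> 6 lines: cwj thx kwcos ltsg scz jabxe
Hunk 4: at line 1 remove [kwcos] add [ghtck] -> 6 lines: cwj thx ghtck ltsg scz jabxe
Hunk 5: at line 1 remove [thx,ghtck] add [hpmy] -> 5 lines: cwj hpmy ltsg scz jabxe
Hunk 6: at line 1 remove [hpmy,ltsg,scz] add [ukdin,fhrps,hhdsx] -> 5 lines: cwj ukdin fhrps hhdsx jabxe
Hunk 7: at line 2 remove [fhrps,hhdsx] add [bgkhu,ryvpo,zaa] -> 6 lines: cwj ukdin bgkhu ryvpo zaa jabxe

Answer: cwj
ukdin
bgkhu
ryvpo
zaa
jabxe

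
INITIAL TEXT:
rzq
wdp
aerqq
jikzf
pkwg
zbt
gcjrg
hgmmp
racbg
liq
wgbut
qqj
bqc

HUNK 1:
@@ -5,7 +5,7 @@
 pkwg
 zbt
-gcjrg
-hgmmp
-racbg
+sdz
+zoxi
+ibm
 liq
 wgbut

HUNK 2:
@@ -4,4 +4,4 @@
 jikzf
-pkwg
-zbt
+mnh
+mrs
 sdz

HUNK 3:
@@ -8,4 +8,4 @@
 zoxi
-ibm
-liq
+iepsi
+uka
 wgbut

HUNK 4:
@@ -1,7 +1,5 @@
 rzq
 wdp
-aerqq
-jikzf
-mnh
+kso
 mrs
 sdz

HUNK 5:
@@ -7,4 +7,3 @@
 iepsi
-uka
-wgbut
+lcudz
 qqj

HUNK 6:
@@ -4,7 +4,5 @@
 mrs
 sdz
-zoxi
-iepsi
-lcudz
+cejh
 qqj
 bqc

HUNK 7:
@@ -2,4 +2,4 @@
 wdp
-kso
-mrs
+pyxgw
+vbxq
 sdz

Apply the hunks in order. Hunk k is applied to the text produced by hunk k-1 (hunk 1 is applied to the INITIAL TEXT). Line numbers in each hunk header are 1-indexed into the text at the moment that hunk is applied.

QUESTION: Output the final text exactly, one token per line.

Answer: rzq
wdp
pyxgw
vbxq
sdz
cejh
qqj
bqc

Derivation:
Hunk 1: at line 5 remove [gcjrg,hgmmp,racbg] add [sdz,zoxi,ibm] -> 13 lines: rzq wdp aerqq jikzf pkwg zbt sdz zoxi ibm liq wgbut qqj bqc
Hunk 2: at line 4 remove [pkwg,zbt] add [mnh,mrs] -> 13 lines: rzq wdp aerqq jikzf mnh mrs sdz zoxi ibm liq wgbut qqj bqc
Hunk 3: at line 8 remove [ibm,liq] add [iepsi,uka] -> 13 lines: rzq wdp aerqq jikzf mnh mrs sdz zoxi iepsi uka wgbut qqj bqc
Hunk 4: at line 1 remove [aerqq,jikzf,mnh] add [kso] -> 11 lines: rzq wdp kso mrs sdz zoxi iepsi uka wgbut qqj bqc
Hunk 5: at line 7 remove [uka,wgbut] add [lcudz] -> 10 lines: rzq wdp kso mrs sdz zoxi iepsi lcudz qqj bqc
Hunk 6: at line 4 remove [zoxi,iepsi,lcudz] add [cejh] -> 8 lines: rzq wdp kso mrs sdz cejh qqj bqc
Hunk 7: at line 2 remove [kso,mrs] add [pyxgw,vbxq] -> 8 lines: rzq wdp pyxgw vbxq sdz cejh qqj bqc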